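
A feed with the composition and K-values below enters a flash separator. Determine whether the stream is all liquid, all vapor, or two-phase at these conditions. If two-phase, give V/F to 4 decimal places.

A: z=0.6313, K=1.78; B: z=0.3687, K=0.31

two-phase, V/F = 0.4422

ΣzᵢKᵢ = 1.2380; Σzᵢ/Kᵢ = 1.5440.
Both exceed 1, so a two-phase solution exists.
Let ψ = V/F and solve Σ zᵢ(Kᵢ−1)/(1+ψ(Kᵢ−1)) = 0.
Binary case is linear: z₁(K₁−1)(1+ψ(K₂−1)) + z₂(K₂−1)(1+ψ(K₁−1)) = 0
⇒ ψ = [z₁(K₁−1)+z₂(K₂−1)] / [−(K₁−1)(K₂−1)] = 0.23801/0.53820 = 0.4422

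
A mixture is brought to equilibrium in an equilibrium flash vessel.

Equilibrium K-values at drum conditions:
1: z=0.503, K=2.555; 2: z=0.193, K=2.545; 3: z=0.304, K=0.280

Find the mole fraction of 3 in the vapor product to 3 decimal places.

Material balance + equilibrium reduce to Σ zᵢ(Kᵢ−1)/(1+ψ(Kᵢ−1)) = 0.
Feasibility: ΣzᵢKᵢ = 1.861, Σzᵢ/Kᵢ = 1.358 — both > 1, two phases present.
Newton–Raphson from ψ = 0.5:
  ψ = 0.500: g = 0.2663, g' = -0.916 → ψ = 0.791
  ψ = 0.791: g = -0.0230, g' = -1.187 → ψ = 0.771
Converged at ψ = 0.771.
Compositions from xᵢ = zᵢ/(1+ψ(Kᵢ−1)), yᵢ = Kᵢxᵢ:
  1: x = 0.229, y = 0.585
  2: x = 0.088, y = 0.224
  3: x = 0.683, y = 0.191

y_3 = 0.191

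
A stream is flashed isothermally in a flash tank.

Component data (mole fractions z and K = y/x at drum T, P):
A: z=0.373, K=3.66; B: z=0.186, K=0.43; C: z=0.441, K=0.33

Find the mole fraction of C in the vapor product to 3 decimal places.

y_C = 0.189

Rachford–Rice: g(V/F) = Σ zᵢ(Kᵢ−1)/(1+V/F(Kᵢ−1)) = 0.
g(0) = ΣzᵢKᵢ − 1 = 0.591 and g(1) = 1 − Σzᵢ/Kᵢ = -0.871, so a root lies in (0, 1).
Newton iteration, V/F⁰ = 0.36:
  V/F = 0.360: g = -0.0159, g' = -1.128 → V/F = 0.346
Converged at V/F = 0.346.
Compositions from xᵢ = zᵢ/(1+V/F(Kᵢ−1)), yᵢ = Kᵢxᵢ:
  A: x = 0.194, y = 0.711
  B: x = 0.232, y = 0.100
  C: x = 0.574, y = 0.189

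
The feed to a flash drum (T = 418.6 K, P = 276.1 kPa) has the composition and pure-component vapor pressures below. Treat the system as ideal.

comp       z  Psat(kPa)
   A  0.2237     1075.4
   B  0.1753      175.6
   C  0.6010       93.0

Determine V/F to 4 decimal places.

Raoult's law: Kᵢ = Pᵢˢᵃᵗ/P = Pᵢˢᵃᵗ/276.1.
  K_A = 1075.4/276.1 = 3.894966, K_B = 175.6/276.1 = 0.636001, K_C = 93.0/276.1 = 0.336834
Newton–Raphson from V/F = 0.37:
  V/F = 0.3700: g = -0.28922, g' = -0.9322 → V/F = 0.0598
  V/F = 0.0598: g = 0.07186, g' = -1.6734 → V/F = 0.1027
  V/F = 0.1027: g = 0.00521, g' = -1.4434 → V/F = 0.1063
Converged at V/F = 0.1063.

V/F = 0.1063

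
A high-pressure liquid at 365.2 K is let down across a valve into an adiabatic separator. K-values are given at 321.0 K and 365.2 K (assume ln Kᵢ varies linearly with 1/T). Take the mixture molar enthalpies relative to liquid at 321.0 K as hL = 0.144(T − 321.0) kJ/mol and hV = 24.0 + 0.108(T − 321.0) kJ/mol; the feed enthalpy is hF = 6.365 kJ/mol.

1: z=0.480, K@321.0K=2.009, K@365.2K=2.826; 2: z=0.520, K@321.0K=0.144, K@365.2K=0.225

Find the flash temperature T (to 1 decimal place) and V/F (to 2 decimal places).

T = 336.6 K, V/F = 0.18

Adiabatic flash: solve Rachford–Rice at each trial T, then check hF = ψ·hV(T) + (1−ψ)·hL(T).
  T = 321.0 K: K = (2.009, 0.144), RR gives ψ = 0.045, H_out = 1.089 kJ/mol
  T = 365.2 K: K = (2.826, 0.225), RR gives ψ = 0.335, H_out = 13.862 kJ/mol
  T = 343.1 K: K = (2.409, 0.183), RR gives ψ = 0.218, H_out = 8.245 kJ/mol
  T = 332.1 K: K = (2.208, 0.163), RR gives ψ = 0.143, H_out = 4.968 kJ/mol
  T = 337.6 K: K = (2.308, 0.173), RR gives ψ = 0.183, H_out = 6.662 kJ/mol
  T = 334.9 K: K = (2.258, 0.168), RR gives ψ = 0.164, H_out = 5.845 kJ/mol
  T = 336.2 K: K = (2.282, 0.170), RR gives ψ = 0.173, H_out = 6.242 kJ/mol
Linear interpolation between T = 336.2 (H_out = 6.242) and T = 337.6 (H_out = 6.662) on hF = 6.365 gives T ≈ 336.6 K, at which ψ = 0.18.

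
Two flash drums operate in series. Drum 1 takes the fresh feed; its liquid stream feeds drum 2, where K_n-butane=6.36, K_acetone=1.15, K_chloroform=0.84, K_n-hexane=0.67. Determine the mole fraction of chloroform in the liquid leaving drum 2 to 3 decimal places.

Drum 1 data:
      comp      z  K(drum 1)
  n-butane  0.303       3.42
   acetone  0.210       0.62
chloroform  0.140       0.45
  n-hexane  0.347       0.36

x_chloroform (drum 2) = 0.188

Drum 1:
Rachford–Rice: g(ψ₁) = Σ zᵢ(Kᵢ−1)/(1+ψ₁(Kᵢ−1)) = 0.
Feasibility: ΣzᵢKᵢ = 1.354, Σzᵢ/Kᵢ = 1.702 — both > 1, two phases present.
Newton iteration, ψ₁⁰ = 0.44:
  ψ₁ = 0.440: g = -0.1514, g' = -0.809 → ψ₁ = 0.253
  ψ₁ = 0.253: g = 0.0122, g' = -0.980 → ψ₁ = 0.265
Converged at ψ₁ = 0.265.
Drum-1 compositions:
  n-butane: x = 0.184, y = 0.631
  acetone: x = 0.234, y = 0.145
  chloroform: x = 0.164, y = 0.074
  n-hexane: x = 0.418, y = 0.150
Drum-2 feed = drum-1 liquid: z₂ = (0.1845, 0.2336, 0.1639, 0.4180).
Drum 2:
Let ψ₂ = V/F and solve Σ zᵢ(Kᵢ−1)/(1+ψ₂(Kᵢ−1)) = 0.
Feasibility: ΣzᵢKᵢ = 1.860, Σzᵢ/Kᵢ = 1.051 — both > 1, two phases present.
Iterate (Newton) starting at ψ₂ = 0.4:
  ψ₂ = 0.400: g = 0.1606, g' = -0.606 → ψ₂ = 0.665
  ψ₂ = 0.665: g = 0.0424, g' = -0.339 → ψ₂ = 0.790
  ψ₂ = 0.790: g = 0.0036, g' = -0.286 → ψ₂ = 0.803
Converged at ψ₂ = 0.803.
  n-butane: x = 0.035, y = 0.221
  acetone: x = 0.208, y = 0.240
  chloroform: x = 0.188, y = 0.158
  n-hexane: x = 0.569, y = 0.381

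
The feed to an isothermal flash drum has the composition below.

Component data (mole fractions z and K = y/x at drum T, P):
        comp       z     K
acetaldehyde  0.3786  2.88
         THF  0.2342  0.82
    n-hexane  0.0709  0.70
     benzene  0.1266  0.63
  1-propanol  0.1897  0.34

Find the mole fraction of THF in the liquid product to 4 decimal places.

Material balance + equilibrium reduce to Σ zᵢ(Kᵢ−1)/(1+β(Kᵢ−1)) = 0.
g(0) = ΣzᵢKᵢ − 1 = 0.4763 and g(1) = 1 − Σzᵢ/Kᵢ = -0.2772, so a root lies in (0, 1).
Newton iteration, β⁰ = 0.45:
  β = 0.4500: g = 0.08082, g' = -0.6023 → β = 0.5842
  β = 0.5842: g = 0.00280, g' = -0.5699 → β = 0.5891
Converged at β = 0.5891.
Compositions from xᵢ = zᵢ/(1+β(Kᵢ−1)), yᵢ = Kᵢxᵢ:
  acetaldehyde: x = 0.1796, y = 0.5174
  THF: x = 0.2620, y = 0.2148
  n-hexane: x = 0.0861, y = 0.0603
  benzene: x = 0.1619, y = 0.1020
  1-propanol: x = 0.3104, y = 0.1055

x_THF = 0.2620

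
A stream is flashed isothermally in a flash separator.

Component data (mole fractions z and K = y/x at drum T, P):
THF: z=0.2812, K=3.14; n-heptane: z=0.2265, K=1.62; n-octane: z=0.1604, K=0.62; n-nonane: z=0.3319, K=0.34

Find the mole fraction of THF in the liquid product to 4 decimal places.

x_THF = 0.1367

Newton–Raphson from V/F = 0.5:
  V/F = 0.5000: g = -0.00429, g' = -0.7086 → V/F = 0.4939
Converged at V/F = 0.4939.
Compositions from xᵢ = zᵢ/(1+V/F(Kᵢ−1)), yᵢ = Kᵢxᵢ:
  THF: x = 0.1367, y = 0.4292
  n-heptane: x = 0.1734, y = 0.2809
  n-octane: x = 0.1975, y = 0.1224
  n-nonane: x = 0.4924, y = 0.1674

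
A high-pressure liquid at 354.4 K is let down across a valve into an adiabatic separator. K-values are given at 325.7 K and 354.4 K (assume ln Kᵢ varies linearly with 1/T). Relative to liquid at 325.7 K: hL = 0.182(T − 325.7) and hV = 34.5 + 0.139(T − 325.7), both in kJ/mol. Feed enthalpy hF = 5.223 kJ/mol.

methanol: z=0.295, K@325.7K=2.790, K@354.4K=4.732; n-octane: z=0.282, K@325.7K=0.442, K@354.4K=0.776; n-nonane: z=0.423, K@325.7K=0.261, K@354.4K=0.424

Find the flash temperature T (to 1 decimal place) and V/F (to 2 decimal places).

Adiabatic flash: solve Rachford–Rice at each trial T, then check hF = ψ·hV(T) + (1−ψ)·hL(T).
  T = 325.7 K: K = (2.790, 0.442, 0.261), RR gives ψ = 0.048, H_out = 1.671 kJ/mol
  T = 354.4 K: K = (4.732, 0.776, 0.424), RR gives ψ = 0.464, H_out = 20.660 kJ/mol
  T = 340.0 K: K = (3.671, 0.592, 0.336), RR gives ψ = 0.257, H_out = 11.308 kJ/mol
  T = 332.9 K: K = (3.213, 0.514, 0.297), RR gives ψ = 0.159, H_out = 6.732 kJ/mol
  T = 329.3 K: K = (2.996, 0.477, 0.279), RR gives ψ = 0.106, H_out = 4.280 kJ/mol
  T = 331.1 K: K = (3.103, 0.495, 0.288), RR gives ψ = 0.132, H_out = 5.522 kJ/mol
Linear interpolation between T = 329.3 (H_out = 4.280) and T = 331.1 (H_out = 5.522) on hF = 5.223 gives T ≈ 330.7 K, at which ψ = 0.13.

T = 330.7 K, V/F = 0.13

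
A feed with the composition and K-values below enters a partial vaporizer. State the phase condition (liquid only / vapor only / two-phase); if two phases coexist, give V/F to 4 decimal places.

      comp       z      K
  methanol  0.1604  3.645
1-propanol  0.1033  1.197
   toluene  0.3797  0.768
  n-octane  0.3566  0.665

ΣzᵢKᵢ = 1.2371; Σzᵢ/Kᵢ = 1.1609.
Both exceed 1, so a two-phase solution exists.
Rachford–Rice: g(ψ) = Σ zᵢ(Kᵢ−1)/(1+ψ(Kᵢ−1)) = 0.
Iterate (Newton) starting at ψ = 0.5:
  ψ = 0.5000: g = -0.04195, g' = -0.2953 → ψ = 0.3579
  ψ = 0.3579: g = 0.00514, g' = -0.3756 → ψ = 0.3716
  ψ = 0.3716: g = 0.00007, g' = -0.3656 → ψ = 0.3718
Converged at ψ = 0.3718.

two-phase, V/F = 0.3718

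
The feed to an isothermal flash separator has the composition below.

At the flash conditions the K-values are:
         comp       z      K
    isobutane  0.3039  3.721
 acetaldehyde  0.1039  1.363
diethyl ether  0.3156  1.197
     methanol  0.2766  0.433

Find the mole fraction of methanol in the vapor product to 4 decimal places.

Iterate (Newton) starting at ψ = 0.5:
  ψ = 0.5000: g = 0.21995, g' = -0.5970 → ψ = 0.8684
  ψ = 0.8684: g = 0.01869, g' = -0.5609 → ψ = 0.9017
  ψ = 0.9017: g = -0.00027, g' = -0.5776 → ψ = 0.9013
Converged at ψ = 0.9013.
Compositions from xᵢ = zᵢ/(1+ψ(Kᵢ−1)), yᵢ = Kᵢxᵢ:
  isobutane: x = 0.0880, y = 0.3275
  acetaldehyde: x = 0.0783, y = 0.1067
  diethyl ether: x = 0.2680, y = 0.3208
  methanol: x = 0.5657, y = 0.2449

y_methanol = 0.2449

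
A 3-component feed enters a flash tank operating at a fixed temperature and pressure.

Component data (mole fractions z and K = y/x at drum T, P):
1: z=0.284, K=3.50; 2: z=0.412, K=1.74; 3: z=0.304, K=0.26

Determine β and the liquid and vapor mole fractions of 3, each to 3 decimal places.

β = 0.693, x_3 = 0.624, y_3 = 0.162

Material balance + equilibrium reduce to Σ zᵢ(Kᵢ−1)/(1+β(Kᵢ−1)) = 0.
g(0) = ΣzᵢKᵢ − 1 = 0.790 and g(1) = 1 − Σzᵢ/Kᵢ = -0.487, so a root lies in (0, 1).
Newton–Raphson from β = 0.5:
  β = 0.500: g = 0.1810, g' = -0.890 → β = 0.703
  β = 0.703: g = -0.0112, g' = -1.055 → β = 0.693
Converged at β = 0.693.
Compositions from xᵢ = zᵢ/(1+β(Kᵢ−1)), yᵢ = Kᵢxᵢ:
  1: x = 0.104, y = 0.364
  2: x = 0.272, y = 0.474
  3: x = 0.624, y = 0.162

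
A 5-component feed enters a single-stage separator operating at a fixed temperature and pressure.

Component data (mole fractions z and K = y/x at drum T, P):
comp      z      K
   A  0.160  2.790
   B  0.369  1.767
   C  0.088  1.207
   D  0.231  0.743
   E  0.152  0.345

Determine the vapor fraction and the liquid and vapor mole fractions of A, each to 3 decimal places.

ψ = 0.850, x_A = 0.063, y_A = 0.177

Iterate (Newton) starting at ψ = 0.4:
  ψ = 0.400: g = 0.1992, g' = -0.443 → ψ = 0.850
Converged at ψ = 0.850.
Compositions from xᵢ = zᵢ/(1+ψ(Kᵢ−1)), yᵢ = Kᵢxᵢ:
  A: x = 0.063, y = 0.177
  B: x = 0.223, y = 0.395
  C: x = 0.075, y = 0.090
  D: x = 0.296, y = 0.220
  E: x = 0.343, y = 0.118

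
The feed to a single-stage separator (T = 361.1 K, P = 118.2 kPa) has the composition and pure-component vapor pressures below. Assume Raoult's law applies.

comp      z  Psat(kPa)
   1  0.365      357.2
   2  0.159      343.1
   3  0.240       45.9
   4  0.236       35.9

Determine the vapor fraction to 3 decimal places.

ψ = 0.560

Raoult's law: Kᵢ = Pᵢˢᵃᵗ/P = Pᵢˢᵃᵗ/118.2.
  K_1 = 357.2/118.2 = 3.02200, K_2 = 343.1/118.2 = 2.90271, K_3 = 45.9/118.2 = 0.38832, K_4 = 35.9/118.2 = 0.30372
Let ψ = V/F and solve Σ zᵢ(Kᵢ−1)/(1+ψ(Kᵢ−1)) = 0.
Check two-phase: ΣzᵢKᵢ = 1.729 > 1 and Σzᵢ/Kᵢ = 1.571 > 1, so g(0) = 0.729 > 0 and g(1) = -0.571 < 0.
Iterate (Newton) starting at ψ = 0.5:
  ψ = 0.500: g = 0.0585, g' = -0.976 → ψ = 0.560
Converged at ψ = 0.560.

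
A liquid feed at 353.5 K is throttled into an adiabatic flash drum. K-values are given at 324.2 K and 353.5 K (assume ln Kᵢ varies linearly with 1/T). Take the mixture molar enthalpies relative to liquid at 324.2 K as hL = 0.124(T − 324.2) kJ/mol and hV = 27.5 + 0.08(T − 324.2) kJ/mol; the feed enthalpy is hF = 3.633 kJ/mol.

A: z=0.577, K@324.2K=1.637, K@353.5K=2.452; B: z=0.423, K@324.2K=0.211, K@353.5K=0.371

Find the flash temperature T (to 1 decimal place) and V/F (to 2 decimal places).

Adiabatic flash: solve Rachford–Rice at each trial T, then check hF = ψ·hV(T) + (1−ψ)·hL(T).
  T = 324.2 K: K = (1.637, 0.211), RR gives ψ = 0.067, H_out = 1.850 kJ/mol
  T = 353.5 K: K = (2.452, 0.371), RR gives ψ = 0.626, H_out = 20.041 kJ/mol
  T = 338.9 K: K = (2.022, 0.283), RR gives ψ = 0.392, H_out = 12.338 kJ/mol
  T = 331.5 K: K = (1.823, 0.245), RR gives ψ = 0.250, H_out = 7.702 kJ/mol
  T = 327.9 K: K = (1.730, 0.228), RR gives ψ = 0.167, H_out = 5.037 kJ/mol
  T = 326.0 K: K = (1.682, 0.219), RR gives ψ = 0.118, H_out = 3.468 kJ/mol
Linear interpolation between T = 326.0 (H_out = 3.468) and T = 327.9 (H_out = 5.037) on hF = 3.633 gives T ≈ 326.2 K, at which ψ = 0.12.

T = 326.2 K, V/F = 0.12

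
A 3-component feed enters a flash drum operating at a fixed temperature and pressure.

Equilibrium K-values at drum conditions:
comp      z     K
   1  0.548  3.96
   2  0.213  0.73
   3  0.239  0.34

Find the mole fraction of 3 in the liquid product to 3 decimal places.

x_3 = 0.569

Rachford–Rice: g(ψ) = Σ zᵢ(Kᵢ−1)/(1+ψ(Kᵢ−1)) = 0.
g(0) = ΣzᵢKᵢ − 1 = 1.407 and g(1) = 1 − Σzᵢ/Kᵢ = -0.133, so a root lies in (0, 1).
Iterate (Newton) starting at ψ = 0.63:
  ψ = 0.630: g = 0.2269, g' = -0.913 → ψ = 0.879
  ψ = 0.879: g = -0.0004, g' = -0.987 → ψ = 0.878
Converged at ψ = 0.878.
Compositions from xᵢ = zᵢ/(1+ψ(Kᵢ−1)), yᵢ = Kᵢxᵢ:
  1: x = 0.152, y = 0.603
  2: x = 0.279, y = 0.204
  3: x = 0.569, y = 0.193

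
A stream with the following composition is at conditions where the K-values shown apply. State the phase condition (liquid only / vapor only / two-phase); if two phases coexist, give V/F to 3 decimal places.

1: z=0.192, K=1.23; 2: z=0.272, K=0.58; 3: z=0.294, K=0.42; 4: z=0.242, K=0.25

ΣzᵢKᵢ = 0.578; Σzᵢ/Kᵢ = 2.293.
Since ΣzᵢKᵢ < 1 the mixture is below its bubble point — single liquid phase.

liquid only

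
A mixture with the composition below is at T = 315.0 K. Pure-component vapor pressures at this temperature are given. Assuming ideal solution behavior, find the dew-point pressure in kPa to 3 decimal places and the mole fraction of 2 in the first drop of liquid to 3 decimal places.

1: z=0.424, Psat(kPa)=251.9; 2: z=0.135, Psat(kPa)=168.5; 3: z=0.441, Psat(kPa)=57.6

At the dew point ψ → 1, so Σzᵢ/Kᵢ = 1 with Kᵢ = Pᵢˢᵃᵗ/P ⇒ 1/P = Σzᵢ/Pᵢˢᵃᵗ.
1/P = 0.424/251.9 + 0.135/168.5 + 0.441/57.6 = 0.010141 ⇒ P = 98.613 kPa
xᵢ = zᵢP/Pᵢˢᵃᵗ ⇒ x_2 = 0.135·98.613/168.5 = 0.079

Pdew = 98.613 kPa, x_2 = 0.079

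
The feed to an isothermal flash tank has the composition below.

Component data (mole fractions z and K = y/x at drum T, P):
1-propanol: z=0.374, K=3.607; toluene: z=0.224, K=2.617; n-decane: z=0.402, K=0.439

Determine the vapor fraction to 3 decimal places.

Let ψ = V/F and solve Σ zᵢ(Kᵢ−1)/(1+ψ(Kᵢ−1)) = 0.
Feasibility: ΣzᵢKᵢ = 2.112, Σzᵢ/Kᵢ = 1.105 — both > 1, two phases present.
Newton–Raphson from ψ = 0.46:
  ψ = 0.460: g = 0.3471, g' = -0.948 → ψ = 0.826
  ψ = 0.826: g = 0.0439, g' = -0.802 → ψ = 0.881
  ψ = 0.881: g = -0.0006, g' = -0.828 → ψ = 0.880
Converged at ψ = 0.880.

ψ = 0.880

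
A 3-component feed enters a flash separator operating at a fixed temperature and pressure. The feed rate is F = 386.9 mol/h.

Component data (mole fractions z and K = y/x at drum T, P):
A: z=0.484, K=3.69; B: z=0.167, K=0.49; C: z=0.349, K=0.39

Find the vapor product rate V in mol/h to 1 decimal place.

Rachford–Rice: g(ψ) = Σ zᵢ(Kᵢ−1)/(1+ψ(Kᵢ−1)) = 0.
g(0) = ΣzᵢKᵢ − 1 = 1.004 and g(1) = 1 − Σzᵢ/Kᵢ = -0.367, so a root lies in (0, 1).
Newton–Raphson from ψ = 0.5:
  ψ = 0.500: g = 0.1346, g' = -0.984 → ψ = 0.637
  ψ = 0.637: g = 0.0057, g' = -0.918 → ψ = 0.643
Converged at ψ = 0.643.
Then V = ψ·F = 0.6430·386.9 = 248.8 mol/h and L = F − V = 138.1 mol/h.

V = 248.8 mol/h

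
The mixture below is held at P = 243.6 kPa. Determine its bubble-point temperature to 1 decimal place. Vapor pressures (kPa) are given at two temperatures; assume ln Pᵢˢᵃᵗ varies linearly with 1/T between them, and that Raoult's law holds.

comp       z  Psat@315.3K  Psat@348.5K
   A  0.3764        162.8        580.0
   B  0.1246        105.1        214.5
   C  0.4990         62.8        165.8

T = 339.2 K

Bubble-point temperature: ΣzᵢPᵢˢᵃᵗ(T) = P. Interpolate ln Pᵢˢᵃᵗ = aᵢ + bᵢ/T.
  T = 315.3 K: ΣzᵢPᵢˢᵃᵗ = 105.71 kPa
  T = 348.5 K: ΣzᵢPᵢˢᵃᵗ = 327.77 kPa
  T = 331.9 K: ΣzᵢPᵢˢᵃᵗ = 190.61 kPa
  T = 340.2 K: ΣzᵢPᵢˢᵃᵗ = 251.36 kPa
  T = 336.0 K: ΣzᵢPᵢˢᵃᵗ = 218.84 kPa
  T = 338.1 K: ΣzᵢPᵢˢᵃᵗ = 234.63 kPa
Interpolating between 338.1 K and 340.2 K gives T ≈ 339.2 K.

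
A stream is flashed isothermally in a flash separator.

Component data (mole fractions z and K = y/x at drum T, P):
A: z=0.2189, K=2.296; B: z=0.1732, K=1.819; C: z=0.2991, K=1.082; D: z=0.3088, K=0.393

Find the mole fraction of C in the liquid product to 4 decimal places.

Let ψ = V/F and solve Σ zᵢ(Kᵢ−1)/(1+ψ(Kᵢ−1)) = 0.
Check two-phase: ΣzᵢKᵢ = 1.2626 > 1 and Σzᵢ/Kᵢ = 1.2527 > 1, so g(0) = 0.2626 > 0 and g(1) = -0.2527 < 0.
Newton iteration, ψ⁰ = 0.41:
  ψ = 0.4100: g = 0.06563, g' = -0.4254 → ψ = 0.5643
  ψ = 0.5643: g = -0.00077, g' = -0.4420 → ψ = 0.5625
Converged at ψ = 0.5625.
Compositions from xᵢ = zᵢ/(1+ψ(Kᵢ−1)), yᵢ = Kᵢxᵢ:
  A: x = 0.1266, y = 0.2907
  B: x = 0.1186, y = 0.2157
  C: x = 0.2859, y = 0.3094
  D: x = 0.4689, y = 0.1843

x_C = 0.2859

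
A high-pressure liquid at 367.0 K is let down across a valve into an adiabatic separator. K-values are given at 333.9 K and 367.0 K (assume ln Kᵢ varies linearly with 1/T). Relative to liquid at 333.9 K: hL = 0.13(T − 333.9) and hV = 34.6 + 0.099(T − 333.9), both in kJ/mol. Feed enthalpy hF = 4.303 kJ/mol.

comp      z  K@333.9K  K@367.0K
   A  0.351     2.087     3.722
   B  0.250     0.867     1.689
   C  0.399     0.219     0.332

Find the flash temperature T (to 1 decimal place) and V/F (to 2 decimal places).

T = 336.1 K, V/F = 0.12

Adiabatic flash: solve Rachford–Rice at each trial T, then check hF = ψ·hV(T) + (1−ψ)·hL(T).
  T = 333.9 K: K = (2.087, 0.867, 0.219), RR gives ψ = 0.056, H_out = 1.952 kJ/mol
  T = 367.0 K: K = (3.722, 1.689, 0.332), RR gives ψ = 0.643, H_out = 25.875 kJ/mol
  T = 350.4 K: K = (2.823, 1.228, 0.272), RR gives ψ = 0.415, H_out = 16.302 kJ/mol
  T = 342.1 K: K = (2.434, 1.035, 0.245), RR gives ψ = 0.260, H_out = 10.007 kJ/mol
  T = 338.0 K: K = (2.256, 0.948, 0.232), RR gives ψ = 0.166, H_out = 6.272 kJ/mol
  T = 335.9 K: K = (2.168, 0.906, 0.225), RR gives ψ = 0.112, H_out = 4.144 kJ/mol
Linear interpolation between T = 335.9 (H_out = 4.144) and T = 338.0 (H_out = 6.272) on hF = 4.303 gives T ≈ 336.1 K, at which ψ = 0.12.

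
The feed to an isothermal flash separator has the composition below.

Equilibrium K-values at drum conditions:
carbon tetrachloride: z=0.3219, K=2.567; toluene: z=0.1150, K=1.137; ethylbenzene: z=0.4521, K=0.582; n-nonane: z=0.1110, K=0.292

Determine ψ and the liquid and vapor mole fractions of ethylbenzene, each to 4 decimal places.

Newton iteration, ψ⁰ = 0.5:
  ψ = 0.5000: g = -0.06299, g' = -0.5100 → ψ = 0.3765
  ψ = 0.3765: g = 0.00082, g' = -0.5293 → ψ = 0.3780
Converged at ψ = 0.3780.
Compositions from xᵢ = zᵢ/(1+ψ(Kᵢ−1)), yᵢ = Kᵢxᵢ:
  carbon tetrachloride: x = 0.2022, y = 0.5189
  toluene: x = 0.1093, y = 0.1243
  ethylbenzene: x = 0.5369, y = 0.3125
  n-nonane: x = 0.1516, y = 0.0443

ψ = 0.3780, x_ethylbenzene = 0.5369, y_ethylbenzene = 0.3125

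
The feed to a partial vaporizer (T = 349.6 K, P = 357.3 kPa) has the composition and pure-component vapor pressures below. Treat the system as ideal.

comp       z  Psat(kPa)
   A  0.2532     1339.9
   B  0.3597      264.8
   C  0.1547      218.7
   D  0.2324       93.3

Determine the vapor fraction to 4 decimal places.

ψ = 0.2906

Raoult's law: Kᵢ = Pᵢˢᵃᵗ/P = Pᵢˢᵃᵗ/357.3.
  K_A = 1339.9/357.3 = 3.750070, K_B = 264.8/357.3 = 0.741114, K_C = 218.7/357.3 = 0.612091, K_D = 93.3/357.3 = 0.261125
Rachford–Rice: g(ψ) = Σ zᵢ(Kᵢ−1)/(1+ψ(Kᵢ−1)) = 0.
g(0) = ΣzᵢKᵢ − 1 = 0.3715 and g(1) = 1 − Σzᵢ/Kᵢ = -0.6956, so a root lies in (0, 1).
Newton iteration, ψ⁰ = 0.5:
  ψ = 0.5000: g = -0.16055, g' = -0.7262 → ψ = 0.2789
  ψ = 0.2789: g = 0.01011, g' = -0.8718 → ψ = 0.2905
  ψ = 0.2905: g = 0.00010, g' = -0.8552 → ψ = 0.2906
Converged at ψ = 0.2906.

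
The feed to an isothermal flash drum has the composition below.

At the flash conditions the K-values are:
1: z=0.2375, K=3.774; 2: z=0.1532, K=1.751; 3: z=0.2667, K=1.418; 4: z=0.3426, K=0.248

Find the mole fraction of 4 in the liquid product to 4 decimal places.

x_4 = 0.5791

Material balance + equilibrium reduce to Σ zᵢ(Kᵢ−1)/(1+V/F(Kᵢ−1)) = 0.
Feasibility: ΣzᵢKᵢ = 1.6277, Σzᵢ/Kᵢ = 1.7200 — both > 1, two phases present.
Iterate (Newton) starting at V/F = 0.48:
  V/F = 0.4800: g = 0.05683, g' = -0.8896 → V/F = 0.5439
  V/F = 0.5439: g = -0.00080, g' = -0.9196 → V/F = 0.5430
Converged at V/F = 0.5430.
Compositions from xᵢ = zᵢ/(1+V/F(Kᵢ−1)), yᵢ = Kᵢxᵢ:
  1: x = 0.0948, y = 0.3576
  2: x = 0.1088, y = 0.1905
  3: x = 0.2174, y = 0.3082
  4: x = 0.5791, y = 0.1436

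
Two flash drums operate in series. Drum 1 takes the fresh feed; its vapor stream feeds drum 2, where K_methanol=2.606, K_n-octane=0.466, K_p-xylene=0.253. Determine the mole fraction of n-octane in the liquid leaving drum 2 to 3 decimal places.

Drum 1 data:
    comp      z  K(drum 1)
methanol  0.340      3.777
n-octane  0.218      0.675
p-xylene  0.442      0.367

x_n-octane (drum 2) = 0.266

Drum 1:
Rachford–Rice: g(ψ₁) = Σ zᵢ(Kᵢ−1)/(1+ψ₁(Kᵢ−1)) = 0.
Check two-phase: ΣzᵢKᵢ = 1.594 > 1 and Σzᵢ/Kᵢ = 1.617 > 1, so g(0) = 0.594 > 0 and g(1) = -0.617 < 0.
Newton–Raphson from ψ₁ = 0.52:
  ψ₁ = 0.520: g = -0.1160, g' = -0.866 → ψ₁ = 0.386
  ψ₁ = 0.386: g = 0.0044, g' = -0.951 → ψ₁ = 0.391
Converged at ψ₁ = 0.391.
Drum-1 compositions:
  methanol: x = 0.163, y = 0.616
  n-octane: x = 0.250, y = 0.169
  p-xylene: x = 0.587, y = 0.216
Drum-2 feed = drum-1 vapor: z₂ = (0.6159, 0.1686, 0.2155).
Drum 2:
Rachford–Rice: g(ψ₂) = Σ zᵢ(Kᵢ−1)/(1+ψ₂(Kᵢ−1)) = 0.
g(0) = ΣzᵢKᵢ − 1 = 0.738 and g(1) = 1 − Σzᵢ/Kᵢ = -0.450, so a root lies in (0, 1).
Newton iteration, ψ₂⁰ = 0.5:
  ψ₂ = 0.500: g = 0.1689, g' = -0.885 → ψ₂ = 0.691
  ψ₂ = 0.691: g = -0.0064, g' = -0.991 → ψ₂ = 0.684
Converged at ψ₂ = 0.684.
  methanol: x = 0.293, y = 0.765
  n-octane: x = 0.266, y = 0.124
  p-xylene: x = 0.441, y = 0.112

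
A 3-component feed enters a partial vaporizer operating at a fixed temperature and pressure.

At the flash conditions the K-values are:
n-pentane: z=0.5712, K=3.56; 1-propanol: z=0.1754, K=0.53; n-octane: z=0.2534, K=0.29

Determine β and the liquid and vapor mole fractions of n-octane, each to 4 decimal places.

β = 0.7397, x_n-octane = 0.5337, y_n-octane = 0.1548

Let β = V/F and solve Σ zᵢ(Kᵢ−1)/(1+β(Kᵢ−1)) = 0.
Check two-phase: ΣzᵢKᵢ = 2.1999 > 1 and Σzᵢ/Kᵢ = 1.3652 > 1, so g(0) = 1.1999 > 0 and g(1) = -0.3652 < 0.
Newton iteration, β⁰ = 0.5:
  β = 0.5000: g = 0.25465, g' = -1.0934 → β = 0.7329
  β = 0.7329: g = 0.00754, g' = -1.0979 → β = 0.7398
  β = 0.7398: g = -0.00002, g' = -1.1048 → β = 0.7397
Converged at β = 0.7397.
Compositions from xᵢ = zᵢ/(1+β(Kᵢ−1)), yᵢ = Kᵢxᵢ:
  n-pentane: x = 0.1974, y = 0.7027
  1-propanol: x = 0.2689, y = 0.1425
  n-octane: x = 0.5337, y = 0.1548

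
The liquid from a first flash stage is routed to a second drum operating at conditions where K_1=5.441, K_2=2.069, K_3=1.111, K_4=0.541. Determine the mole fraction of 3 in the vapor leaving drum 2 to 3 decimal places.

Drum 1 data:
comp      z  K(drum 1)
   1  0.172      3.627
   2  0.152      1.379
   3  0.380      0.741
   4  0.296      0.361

Drum 1:
Rachford–Rice: g(ψ₁) = Σ zᵢ(Kᵢ−1)/(1+ψ₁(Kᵢ−1)) = 0.
g(0) = ΣzᵢKᵢ − 1 = 0.222 and g(1) = 1 − Σzᵢ/Kᵢ = -0.490, so a root lies in (0, 1).
Iterate (Newton) starting at ψ₁ = 0.5:
  ψ₁ = 0.500: g = -0.1473, g' = -0.532 → ψ₁ = 0.223
  ψ₁ = 0.223: g = 0.0130, g' = -0.684 → ψ₁ = 0.242
Converged at ψ₁ = 0.242.
Drum-1 compositions:
  1: x = 0.105, y = 0.381
  2: x = 0.139, y = 0.192
  3: x = 0.405, y = 0.300
  4: x = 0.350, y = 0.126
Drum-2 feed = drum-1 liquid: z₂ = (0.1051, 0.1392, 0.4055, 0.3502).
Drum 2:
Newton iteration, ψ₂⁰ = 0.64:
  ψ₂ = 0.640: g = 0.0242, g' = -0.349 → ψ₂ = 0.709
  ψ₂ = 0.709: g = 0.0004, g' = -0.338 → ψ₂ = 0.711
Converged at ψ₂ = 0.711.
  1: x = 0.025, y = 0.138
  2: x = 0.079, y = 0.164
  3: x = 0.376, y = 0.418
  4: x = 0.520, y = 0.281

y_3 (drum 2) = 0.418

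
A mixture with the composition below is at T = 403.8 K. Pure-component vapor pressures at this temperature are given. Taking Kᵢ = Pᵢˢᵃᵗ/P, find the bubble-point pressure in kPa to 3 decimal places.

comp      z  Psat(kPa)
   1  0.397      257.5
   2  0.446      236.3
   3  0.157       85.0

At the bubble point ψ → 0, so ΣzᵢKᵢ = 1 with Kᵢ = Pᵢˢᵃᵗ/P ⇒ P = ΣzᵢPᵢˢᵃᵗ.
P = 0.397·257.5 + 0.446·236.3 + 0.157·85.0 = 220.962 kPa

Pbub = 220.962 kPa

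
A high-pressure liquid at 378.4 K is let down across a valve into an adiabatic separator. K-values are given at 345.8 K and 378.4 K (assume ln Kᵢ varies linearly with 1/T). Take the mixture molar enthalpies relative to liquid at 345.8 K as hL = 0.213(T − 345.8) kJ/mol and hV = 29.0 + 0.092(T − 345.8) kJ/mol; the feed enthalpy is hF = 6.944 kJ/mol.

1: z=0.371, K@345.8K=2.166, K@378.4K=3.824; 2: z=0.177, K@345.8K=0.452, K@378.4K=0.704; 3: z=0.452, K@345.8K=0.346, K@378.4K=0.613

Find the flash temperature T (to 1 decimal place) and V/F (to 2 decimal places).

Adiabatic flash: solve Rachford–Rice at each trial T, then check hF = ψ·hV(T) + (1−ψ)·hL(T).
  T = 345.8 K: K = (2.166, 0.452, 0.346), RR gives ψ = 0.055, H_out = 1.590 kJ/mol
  T = 378.4 K: K = (3.824, 0.704, 0.613), RR gives ψ = 0.799, H_out = 26.957 kJ/mol
  T = 362.1 K: K = (2.915, 0.570, 0.467), RR gives ψ = 0.405, H_out = 14.430 kJ/mol
  T = 354.0 K: K = (2.524, 0.509, 0.404), RR gives ψ = 0.241, H_out = 8.499 kJ/mol
  T = 349.9 K: K = (2.340, 0.480, 0.374), RR gives ψ = 0.153, H_out = 5.222 kJ/mol
  T = 351.9 K: K = (2.428, 0.494, 0.388), RR gives ψ = 0.197, H_out = 6.855 kJ/mol
Linear interpolation between T = 351.9 (H_out = 6.855) and T = 354.0 (H_out = 8.499) on hF = 6.944 gives T ≈ 352.0 K, at which ψ = 0.20.

T = 352.0 K, V/F = 0.20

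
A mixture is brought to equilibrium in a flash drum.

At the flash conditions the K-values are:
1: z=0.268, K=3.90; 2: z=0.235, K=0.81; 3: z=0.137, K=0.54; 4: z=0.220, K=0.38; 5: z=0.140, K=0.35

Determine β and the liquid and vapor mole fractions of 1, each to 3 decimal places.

Let β = V/F and solve Σ zᵢ(Kᵢ−1)/(1+β(Kᵢ−1)) = 0.
Check two-phase: ΣzᵢKᵢ = 1.442 > 1 and Σzᵢ/Kᵢ = 1.591 > 1, so g(0) = 0.442 > 0 and g(1) = -0.591 < 0.
Newton–Raphson from β = 0.63:
  β = 0.630: g = -0.2425, g' = -0.748 → β = 0.306
  β = 0.306: g = 0.0093, g' = -0.903 → β = 0.316
Converged at β = 0.316.
Compositions from xᵢ = zᵢ/(1+β(Kᵢ−1)), yᵢ = Kᵢxᵢ:
  1: x = 0.140, y = 0.545
  2: x = 0.250, y = 0.203
  3: x = 0.160, y = 0.087
  4: x = 0.274, y = 0.104
  5: x = 0.176, y = 0.062

β = 0.316, x_1 = 0.140, y_1 = 0.545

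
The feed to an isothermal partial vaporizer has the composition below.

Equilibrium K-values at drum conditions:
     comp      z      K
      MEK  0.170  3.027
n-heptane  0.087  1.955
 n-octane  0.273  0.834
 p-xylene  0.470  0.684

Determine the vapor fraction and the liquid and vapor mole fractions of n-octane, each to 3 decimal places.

Let ψ = V/F and solve Σ zᵢ(Kᵢ−1)/(1+ψ(Kᵢ−1)) = 0.
g(0) = ΣzᵢKᵢ − 1 = 0.234 and g(1) = 1 − Σzᵢ/Kᵢ = -0.115, so a root lies in (0, 1).
Newton–Raphson from ψ = 0.5:
  ψ = 0.500: g = 0.0016, g' = -0.284 → ψ = 0.506
Converged at ψ = 0.506.
Compositions from xᵢ = zᵢ/(1+ψ(Kᵢ−1)), yᵢ = Kᵢxᵢ:
  MEK: x = 0.084, y = 0.254
  n-heptane: x = 0.059, y = 0.115
  n-octane: x = 0.298, y = 0.249
  p-xylene: x = 0.559, y = 0.383

ψ = 0.506, x_n-octane = 0.298, y_n-octane = 0.249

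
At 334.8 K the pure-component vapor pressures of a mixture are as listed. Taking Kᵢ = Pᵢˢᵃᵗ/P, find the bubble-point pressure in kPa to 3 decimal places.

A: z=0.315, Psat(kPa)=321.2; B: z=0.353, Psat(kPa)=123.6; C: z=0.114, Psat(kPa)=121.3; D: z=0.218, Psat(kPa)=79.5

At the bubble point ψ → 0, so ΣzᵢKᵢ = 1 with Kᵢ = Pᵢˢᵃᵗ/P ⇒ P = ΣzᵢPᵢˢᵃᵗ.
P = 0.315·321.2 + 0.353·123.6 + 0.114·121.3 + 0.218·79.5 = 175.968 kPa

Pbub = 175.968 kPa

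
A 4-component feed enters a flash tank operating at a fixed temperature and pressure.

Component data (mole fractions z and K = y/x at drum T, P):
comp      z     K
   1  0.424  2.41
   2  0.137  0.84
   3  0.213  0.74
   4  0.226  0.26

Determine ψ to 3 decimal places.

Material balance + equilibrium reduce to Σ zᵢ(Kᵢ−1)/(1+ψ(Kᵢ−1)) = 0.
g(0) = ΣzᵢKᵢ − 1 = 0.353 and g(1) = 1 − Σzᵢ/Kᵢ = -0.496, so a root lies in (0, 1).
Newton–Raphson from ψ = 0.39:
  ψ = 0.390: g = 0.0656, g' = -0.617 → ψ = 0.496
Converged at ψ = 0.496.

ψ = 0.496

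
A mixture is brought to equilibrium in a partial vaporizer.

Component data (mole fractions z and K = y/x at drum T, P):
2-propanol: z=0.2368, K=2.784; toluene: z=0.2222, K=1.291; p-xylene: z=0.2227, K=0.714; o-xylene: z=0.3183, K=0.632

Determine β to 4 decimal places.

β = 0.7155

Material balance + equilibrium reduce to Σ zᵢ(Kᵢ−1)/(1+β(Kᵢ−1)) = 0.
g(0) = ΣzᵢKᵢ − 1 = 0.3063 and g(1) = 1 − Σzᵢ/Kᵢ = -0.0727, so a root lies in (0, 1).
Newton iteration, β⁰ = 0.5:
  β = 0.5000: g = 0.06186, g' = -0.3144 → β = 0.6968
  β = 0.6968: g = 0.00503, g' = -0.2692 → β = 0.7155
Converged at β = 0.7155.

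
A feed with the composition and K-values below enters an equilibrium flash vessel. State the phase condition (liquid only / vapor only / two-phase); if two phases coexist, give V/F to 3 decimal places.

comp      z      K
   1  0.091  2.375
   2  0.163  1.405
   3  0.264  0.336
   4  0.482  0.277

ΣzᵢKᵢ = 0.667; Σzᵢ/Kᵢ = 2.680.
Since ΣzᵢKᵢ < 1 the mixture is below its bubble point — single liquid phase.

liquid only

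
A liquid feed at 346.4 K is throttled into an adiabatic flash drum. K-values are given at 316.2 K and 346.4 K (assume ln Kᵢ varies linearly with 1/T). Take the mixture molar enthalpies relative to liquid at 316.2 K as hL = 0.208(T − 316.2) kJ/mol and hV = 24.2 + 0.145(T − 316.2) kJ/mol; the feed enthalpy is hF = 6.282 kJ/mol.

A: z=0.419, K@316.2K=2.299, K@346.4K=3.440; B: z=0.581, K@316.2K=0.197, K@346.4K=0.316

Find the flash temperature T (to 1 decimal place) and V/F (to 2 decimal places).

T = 325.4 K, V/F = 0.19

Adiabatic flash: solve Rachford–Rice at each trial T, then check hF = ψ·hV(T) + (1−ψ)·hL(T).
  T = 316.2 K: K = (2.299, 0.197), RR gives ψ = 0.075, H_out = 1.804 kJ/mol
  T = 346.4 K: K = (3.440, 0.316), RR gives ψ = 0.374, H_out = 14.631 kJ/mol
  T = 331.3 K: K = (2.838, 0.252), RR gives ψ = 0.244, H_out = 8.819 kJ/mol
  T = 323.8 K: K = (2.562, 0.224), RR gives ψ = 0.168, H_out = 5.564 kJ/mol
  T = 327.6 K: K = (2.700, 0.238), RR gives ψ = 0.208, H_out = 7.257 kJ/mol
  T = 325.7 K: K = (2.631, 0.231), RR gives ψ = 0.188, H_out = 6.423 kJ/mol
Linear interpolation between T = 323.8 (H_out = 5.564) and T = 325.7 (H_out = 6.423) on hF = 6.282 gives T ≈ 325.4 K, at which ψ = 0.19.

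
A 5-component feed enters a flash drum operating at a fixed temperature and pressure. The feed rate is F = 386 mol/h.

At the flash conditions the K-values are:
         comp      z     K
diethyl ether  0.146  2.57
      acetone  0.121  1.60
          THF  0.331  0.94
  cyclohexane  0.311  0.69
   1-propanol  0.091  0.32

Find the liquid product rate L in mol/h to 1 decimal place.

L = 253.2 mol/h

Material balance + equilibrium reduce to Σ zᵢ(Kᵢ−1)/(1+ψ(Kᵢ−1)) = 0.
Feasibility: ΣzᵢKᵢ = 1.124, Σzᵢ/Kᵢ = 1.220 — both > 1, two phases present.
Newton iteration, ψ⁰ = 0.5:
  ψ = 0.500: g = -0.0441, g' = -0.278 → ψ = 0.342
  ψ = 0.342: g = 0.0007, g' = -0.292 → ψ = 0.344
Converged at ψ = 0.344.
Then V = ψ·F = 0.3441·386 = 132.8 mol/h and L = F − V = 253.2 mol/h.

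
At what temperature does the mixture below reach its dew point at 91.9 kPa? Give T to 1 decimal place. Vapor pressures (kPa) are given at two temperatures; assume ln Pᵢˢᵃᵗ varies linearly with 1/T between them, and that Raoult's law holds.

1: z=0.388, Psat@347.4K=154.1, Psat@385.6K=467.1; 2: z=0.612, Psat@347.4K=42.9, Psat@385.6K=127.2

Dew-point temperature: Σzᵢ·P/Pᵢˢᵃᵗ(T) = 1. Interpolate ln Pᵢˢᵃᵗ = aᵢ + bᵢ/T.
  T = 347.4 K: ΣzᵢP/Pᵢˢᵃᵗ = 1.5424
  T = 385.6 K: ΣzᵢP/Pᵢˢᵃᵗ = 0.5185
  T = 366.5 K: ΣzᵢP/Pᵢˢᵃᵗ = 0.8692
  T = 356.9 K: ΣzᵢP/Pᵢˢᵃᵗ = 1.1508
  T = 361.7 K: ΣzᵢP/Pᵢˢᵃᵗ = 0.9983
  T = 359.3 K: ΣzᵢP/Pᵢˢᵃᵗ = 1.0713
Interpolating between 359.3 K and 361.7 K gives T ≈ 361.6 K.

T = 361.6 K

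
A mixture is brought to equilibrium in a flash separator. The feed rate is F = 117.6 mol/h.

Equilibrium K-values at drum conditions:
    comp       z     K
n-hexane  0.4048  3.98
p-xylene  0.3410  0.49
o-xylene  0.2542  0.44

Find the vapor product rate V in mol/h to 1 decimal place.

Material balance + equilibrium reduce to Σ zᵢ(Kᵢ−1)/(1+β(Kᵢ−1)) = 0.
g(0) = ΣzᵢKᵢ − 1 = 0.8900 and g(1) = 1 − Σzᵢ/Kᵢ = -0.3754, so a root lies in (0, 1).
Newton iteration, β⁰ = 0.33:
  β = 0.3300: g = 0.22448, g' = -1.1620 → β = 0.5232
  β = 0.5232: g = 0.03284, g' = -0.8734 → β = 0.5608
  β = 0.5608: g = 0.00052, g' = -0.8472 → β = 0.5614
Converged at β = 0.5614.
Then V = β·F = 0.5614·117.6 = 66.0 mol/h and L = F − V = 51.6 mol/h.

V = 66.0 mol/h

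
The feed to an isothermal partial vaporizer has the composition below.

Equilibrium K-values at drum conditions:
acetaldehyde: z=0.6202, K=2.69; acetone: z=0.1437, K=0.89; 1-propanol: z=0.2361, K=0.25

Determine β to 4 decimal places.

β = 0.7873

Rachford–Rice: g(β) = Σ zᵢ(Kᵢ−1)/(1+β(Kᵢ−1)) = 0.
g(0) = ΣzᵢKᵢ − 1 = 0.8553 and g(1) = 1 − Σzᵢ/Kᵢ = -0.3364, so a root lies in (0, 1).
Newton–Raphson from β = 0.53:
  β = 0.5300: g = 0.24222, g' = -0.8607 → β = 0.8114
  β = 0.8114: g = -0.02771, g' = -1.1838 → β = 0.7880
  β = 0.7880: g = -0.00075, g' = -1.1218 → β = 0.7873
Converged at β = 0.7873.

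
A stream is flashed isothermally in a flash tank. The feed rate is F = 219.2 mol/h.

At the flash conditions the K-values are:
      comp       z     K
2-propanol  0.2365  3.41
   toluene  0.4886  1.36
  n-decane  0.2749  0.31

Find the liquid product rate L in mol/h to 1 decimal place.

L = 70.2 mol/h

Material balance + equilibrium reduce to Σ zᵢ(Kᵢ−1)/(1+β(Kᵢ−1)) = 0.
g(0) = ΣzᵢKᵢ − 1 = 0.5562 and g(1) = 1 − Σzᵢ/Kᵢ = -0.3154, so a root lies in (0, 1).
Newton–Raphson from β = 0.35:
  β = 0.3500: g = 0.21531, g' = -0.6816 → β = 0.6659
  β = 0.6659: g = 0.00979, g' = -0.6916 → β = 0.6800
  β = 0.6800: g = -0.00008, g' = -0.7027 → β = 0.6799
Converged at β = 0.6799.
Then V = β·F = 0.6799·219.2 = 149.0 mol/h and L = F − V = 70.2 mol/h.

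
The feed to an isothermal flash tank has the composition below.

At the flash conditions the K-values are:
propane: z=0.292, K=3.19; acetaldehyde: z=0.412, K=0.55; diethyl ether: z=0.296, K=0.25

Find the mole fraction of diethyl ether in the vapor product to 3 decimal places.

Let ψ = V/F and solve Σ zᵢ(Kᵢ−1)/(1+ψ(Kᵢ−1)) = 0.
g(0) = ΣzᵢKᵢ − 1 = 0.232 and g(1) = 1 − Σzᵢ/Kᵢ = -1.025, so a root lies in (0, 1).
Newton iteration, ψ⁰ = 0.53:
  ψ = 0.530: g = -0.3160, g' = -0.903 → ψ = 0.180
Converged at ψ = 0.180.
Compositions from xᵢ = zᵢ/(1+ψ(Kᵢ−1)), yᵢ = Kᵢxᵢ:
  propane: x = 0.209, y = 0.668
  acetaldehyde: x = 0.448, y = 0.247
  diethyl ether: x = 0.342, y = 0.086

y_diethyl ether = 0.086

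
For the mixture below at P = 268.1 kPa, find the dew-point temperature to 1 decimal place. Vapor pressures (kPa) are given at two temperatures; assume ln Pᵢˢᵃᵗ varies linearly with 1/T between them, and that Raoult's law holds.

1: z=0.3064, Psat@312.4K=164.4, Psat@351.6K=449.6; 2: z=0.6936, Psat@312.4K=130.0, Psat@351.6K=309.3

Dew-point temperature: Σzᵢ·P/Pᵢˢᵃᵗ(T) = 1. Interpolate ln Pᵢˢᵃᵗ = aᵢ + bᵢ/T.
  T = 312.4 K: ΣzᵢP/Pᵢˢᵃᵗ = 1.9301
  T = 351.6 K: ΣzᵢP/Pᵢˢᵃᵗ = 0.7839
  T = 332.0 K: ΣzᵢP/Pᵢˢᵃᵗ = 1.1972
  T = 341.8 K: ΣzᵢP/Pᵢˢᵃᵗ = 0.9628
  T = 336.9 K: ΣzᵢP/Pᵢˢᵃᵗ = 1.0719
  T = 339.4 K: ΣzᵢP/Pᵢˢᵃᵗ = 1.0144
Interpolating between 339.4 K and 341.8 K gives T ≈ 340.1 K.

T = 340.1 K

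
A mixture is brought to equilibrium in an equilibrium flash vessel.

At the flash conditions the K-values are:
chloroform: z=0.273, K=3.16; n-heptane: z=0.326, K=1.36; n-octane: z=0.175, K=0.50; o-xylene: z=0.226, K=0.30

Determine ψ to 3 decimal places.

ψ = 0.534

Iterate (Newton) starting at ψ = 0.53:
  ψ = 0.530: g = 0.0029, g' = -0.668 → ψ = 0.534
Converged at ψ = 0.534.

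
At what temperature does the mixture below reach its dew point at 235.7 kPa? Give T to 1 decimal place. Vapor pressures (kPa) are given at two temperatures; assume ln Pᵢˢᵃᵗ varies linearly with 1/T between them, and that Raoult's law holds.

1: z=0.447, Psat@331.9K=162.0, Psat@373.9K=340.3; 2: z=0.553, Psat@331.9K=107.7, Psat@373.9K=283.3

T = 360.3 K

Dew-point temperature: Σzᵢ·P/Pᵢˢᵃᵗ(T) = 1. Interpolate ln Pᵢˢᵃᵗ = aᵢ + bᵢ/T.
  T = 331.9 K: ΣzᵢP/Pᵢˢᵃᵗ = 1.8606
  T = 373.9 K: ΣzᵢP/Pᵢˢᵃᵗ = 0.7697
  T = 352.9 K: ΣzᵢP/Pᵢˢᵃᵗ = 1.1640
  T = 363.4 K: ΣzᵢP/Pᵢˢᵃᵗ = 0.9406
  T = 358.1 K: ΣzᵢP/Pᵢˢᵃᵗ = 1.0456
  T = 360.8 K: ΣzᵢP/Pᵢˢᵃᵗ = 0.9903
Interpolating between 358.1 K and 360.8 K gives T ≈ 360.3 K.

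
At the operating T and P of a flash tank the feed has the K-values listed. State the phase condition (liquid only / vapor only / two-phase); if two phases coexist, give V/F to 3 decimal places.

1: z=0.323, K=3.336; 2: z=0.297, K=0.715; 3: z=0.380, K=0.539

ΣzᵢKᵢ = 1.495; Σzᵢ/Kᵢ = 1.217.
Both exceed 1, so a two-phase solution exists.
Rachford–Rice: g(ψ) = Σ zᵢ(Kᵢ−1)/(1+ψ(Kᵢ−1)) = 0.
Iterate (Newton) starting at ψ = 0.59:
  ψ = 0.590: g = -0.0251, g' = -0.499 → ψ = 0.540
  ψ = 0.540: g = 0.0005, g' = -0.522 → ψ = 0.541
Converged at ψ = 0.541.

two-phase, V/F = 0.541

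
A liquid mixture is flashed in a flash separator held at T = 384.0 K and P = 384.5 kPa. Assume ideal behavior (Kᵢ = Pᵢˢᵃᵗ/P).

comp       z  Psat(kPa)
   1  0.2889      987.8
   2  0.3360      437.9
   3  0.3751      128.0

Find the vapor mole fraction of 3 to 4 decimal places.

y_3 = 0.1655

Raoult's law: Kᵢ = Pᵢˢᵃᵗ/P = Pᵢˢᵃᵗ/384.5.
  K_1 = 987.8/384.5 = 2.569051, K_2 = 437.9/384.5 = 1.138882, K_3 = 128.0/384.5 = 0.332900
Material balance + equilibrium reduce to Σ zᵢ(Kᵢ−1)/(1+β(Kᵢ−1)) = 0.
Feasibility: ΣzᵢKᵢ = 1.2497, Σzᵢ/Kᵢ = 1.5342 — both > 1, two phases present.
Iterate (Newton) starting at β = 0.5:
  β = 0.5000: g = -0.07782, g' = -0.6048 → β = 0.3713
  β = 0.3713: g = -0.00184, g' = -0.5848 → β = 0.3682
Converged at β = 0.3682.
Compositions from xᵢ = zᵢ/(1+β(Kᵢ−1)), yᵢ = Kᵢxᵢ:
  1: x = 0.1831, y = 0.4704
  2: x = 0.3197, y = 0.3640
  3: x = 0.4972, y = 0.1655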